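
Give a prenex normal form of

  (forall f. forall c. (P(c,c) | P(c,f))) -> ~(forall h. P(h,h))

exists f. exists c. exists h. (~P(c,c) & ~P(c,f) | ~P(h,h))

Rewrite implications/biconditionals: A → B as ¬A ∨ B.
  ~(forall f. forall c. (P(c,c) | P(c,f))) | ~(forall h. P(h,h))
Push ¬ through the quantifiers and connectives to reach negation normal form:
  (exists f. exists c. (~P(c,c) & ~P(c,f))) | (exists h. ~P(h,h))
Pull the quantifiers to the front (each side's bound variable is not free in the other side):
  exists f. exists c. exists h. (~P(c,c) & ~P(c,f) | ~P(h,h))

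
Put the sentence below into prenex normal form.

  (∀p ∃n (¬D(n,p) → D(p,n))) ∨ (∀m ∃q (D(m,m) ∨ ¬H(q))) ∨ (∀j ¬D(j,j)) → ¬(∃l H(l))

Rewrite implications/biconditionals: A → B as ¬A ∨ B.
  ¬((∀p ∃n (¬¬D(n,p) ∨ D(p,n))) ∨ (∀m ∃q (D(m,m) ∨ ¬H(q))) ∨ (∀j ¬D(j,j))) ∨ ¬(∃l H(l))
Push ¬ through the quantifiers and connectives to reach negation normal form:
  (∃p ∀n (¬D(n,p) ∧ ¬D(p,n))) ∧ (∃m ∀q (¬D(m,m) ∧ H(q))) ∧ (∃j D(j,j)) ∨ (∀l ¬H(l))
Pull the quantifiers to the front (each side's bound variable is not free in the other side):
  ∃p ∀n ∃m ∀q ∃j ∀l (¬D(n,p) ∧ ¬D(p,n) ∧ ¬D(m,m) ∧ H(q) ∧ D(j,j) ∨ ¬H(l))

∃p ∀n ∃m ∀q ∃j ∀l (¬D(n,p) ∧ ¬D(p,n) ∧ ¬D(m,m) ∧ H(q) ∧ D(j,j) ∨ ¬H(l))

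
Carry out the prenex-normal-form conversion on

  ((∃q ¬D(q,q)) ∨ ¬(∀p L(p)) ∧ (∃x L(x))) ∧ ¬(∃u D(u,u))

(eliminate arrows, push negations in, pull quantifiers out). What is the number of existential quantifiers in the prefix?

3

Move each ¬ inward, flipping quantifiers it crosses:
  ((∃q ¬D(q,q)) ∨ (∃p ¬L(p)) ∧ (∃x L(x))) ∧ (∀u ¬D(u,u))
All bound variables are already distinct, so no renaming is needed.
Pull the quantifiers to the front (each side's bound variable is not free in the other side):
  ∃q ∃p ∃x ∀u ((¬D(q,q) ∨ ¬L(p) ∧ L(x)) ∧ ¬D(u,u))
The prefix is ∃q ∃p ∃x ∀u: 1 universal, 3 existential.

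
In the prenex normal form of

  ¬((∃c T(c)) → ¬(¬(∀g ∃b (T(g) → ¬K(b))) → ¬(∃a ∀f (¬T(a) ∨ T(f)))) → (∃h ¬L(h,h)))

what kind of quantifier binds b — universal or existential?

universal

Eliminate → and ↔ using ¬ and ∨.
  ¬(¬(∃c T(c)) ∨ ¬¬(¬¬(∀g ∃b (¬T(g) ∨ ¬K(b))) ∨ ¬(∃a ∀f (¬T(a) ∨ T(f)))) ∨ (∃h ¬L(h,h)))
Drive negations inward (¬∀x A ≡ ∃x ¬A, ¬∃x A ≡ ∀x ¬A, De Morgan for ∧/∨):
  (∃c T(c)) ∧ (∃g ∀b (T(g) ∧ K(b))) ∧ (∃a ∀f (¬T(a) ∨ T(f))) ∧ (∀h L(h,h))
All bound variables are already distinct, so no renaming is needed.
Extract every quantifier outward, since the variables are now distinct and don't occur free across branches:
  ∃c ∃g ∀b ∃a ∀f ∀h (T(c) ∧ T(g) ∧ K(b) ∧ (¬T(a) ∨ T(f)) ∧ L(h,h))
The quantifier ∃b sits under an odd number of negations (counting the antecedent side of each →), so it flips to ∀b.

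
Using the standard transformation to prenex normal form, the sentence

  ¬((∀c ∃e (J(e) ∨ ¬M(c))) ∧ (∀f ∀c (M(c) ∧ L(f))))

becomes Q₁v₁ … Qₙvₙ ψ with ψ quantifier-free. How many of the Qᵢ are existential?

3

Drive negations inward (¬∀x A ≡ ∃x ¬A, ¬∃x A ≡ ∀x ¬A, De Morgan for ∧/∨):
  (∃c ∀e (¬J(e) ∧ M(c))) ∨ (∃f ∃c (¬M(c) ∨ ¬L(f)))
Rename bound variables to avoid capture: c↦w1.
  (∃c ∀e (¬J(e) ∧ M(c))) ∨ (∃f ∃w1 (¬M(w1) ∨ ¬L(f)))
Finally move all quantifiers to the prefix:
  ∃c ∀e ∃f ∃w1 (¬J(e) ∧ M(c) ∨ ¬M(w1) ∨ ¬L(f))
The prefix is ∃c ∀e ∃f ∃w1: 1 universal, 3 existential.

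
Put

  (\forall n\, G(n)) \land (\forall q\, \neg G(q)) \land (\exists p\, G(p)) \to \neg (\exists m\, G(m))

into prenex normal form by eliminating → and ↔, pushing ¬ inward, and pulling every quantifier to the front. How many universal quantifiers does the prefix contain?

2

Eliminate → and ↔ using ¬ and ∨.
  \neg ((\forall n\, G(n)) \land (\forall q\, \neg G(q)) \land (\exists p\, G(p))) \lor \neg (\exists m\, G(m))
Push ¬ through the quantifiers and connectives to reach negation normal form:
  (\exists n\, \neg G(n)) \lor (\exists q\, G(q)) \lor (\forall p\, \neg G(p)) \lor (\forall m\, \neg G(m))
Finally move all quantifiers to the prefix:
  \exists n\, \exists q\, \forall p\, \forall m\, (\neg G(n) \lor G(q) \lor \neg G(p) \lor \neg G(m))
The prefix is \exists n \exists q \forall p \forall m: 2 universal, 2 existential.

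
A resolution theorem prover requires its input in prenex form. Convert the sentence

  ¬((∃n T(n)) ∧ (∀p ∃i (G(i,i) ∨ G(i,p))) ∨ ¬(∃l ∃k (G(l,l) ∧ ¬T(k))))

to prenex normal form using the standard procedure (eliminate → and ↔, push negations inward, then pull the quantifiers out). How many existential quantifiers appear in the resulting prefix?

3

Drive negations inward (¬∀x A ≡ ∃x ¬A, ¬∃x A ≡ ∀x ¬A, De Morgan for ∧/∨):
  ((∀n ¬T(n)) ∨ (∃p ∀i (¬G(i,i) ∧ ¬G(i,p)))) ∧ (∃l ∃k (G(l,l) ∧ ¬T(k)))
All bound variables are already distinct, so no renaming is needed.
Pull the quantifiers to the front (each side's bound variable is not free in the other side):
  ∀n ∃p ∀i ∃l ∃k ((¬T(n) ∨ ¬G(i,i) ∧ ¬G(i,p)) ∧ G(l,l) ∧ ¬T(k))
The prefix is ∀n ∃p ∀i ∃l ∃k: 2 universal, 3 existential.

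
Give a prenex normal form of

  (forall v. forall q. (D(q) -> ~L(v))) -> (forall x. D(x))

Eliminate → and ↔ using ¬ and ∨.
  ~(forall v. forall q. (~D(q) | ~L(v))) | (forall x. D(x))
Push ¬ through the quantifiers and connectives to reach negation normal form:
  (exists v. exists q. (D(q) & L(v))) | (forall x. D(x))
Pull the quantifiers to the front (each side's bound variable is not free in the other side):
  exists v. exists q. forall x. (D(q) & L(v) | D(x))

exists v. exists q. forall x. (D(q) & L(v) | D(x))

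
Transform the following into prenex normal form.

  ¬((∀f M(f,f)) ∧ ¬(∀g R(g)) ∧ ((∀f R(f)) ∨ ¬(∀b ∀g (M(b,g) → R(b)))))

First replace A → B with ¬A ∨ B.
  ¬((∀f M(f,f)) ∧ ¬(∀g R(g)) ∧ ((∀f R(f)) ∨ ¬(∀b ∀g (¬M(b,g) ∨ R(b)))))
Push ¬ through the quantifiers and connectives to reach negation normal form:
  (∃f ¬M(f,f)) ∨ (∀g R(g)) ∨ (∃f ¬R(f)) ∧ (∀b ∀g (¬M(b,g) ∨ R(b)))
Give each quantifier a distinct variable: f↦w1, g↦w.
  (∃f ¬M(f,f)) ∨ (∀g R(g)) ∨ (∃w1 ¬R(w1)) ∧ (∀b ∀w (¬M(b,w) ∨ R(b)))
Pull the quantifiers to the front (each side's bound variable is not free in the other side):
  ∃f ∀g ∃w1 ∀b ∀w (¬M(f,f) ∨ R(g) ∨ ¬R(w1) ∧ (¬M(b,w) ∨ R(b)))

∃f ∀g ∃w1 ∀b ∀w (¬M(f,f) ∨ R(g) ∨ ¬R(w1) ∧ (¬M(b,w) ∨ R(b)))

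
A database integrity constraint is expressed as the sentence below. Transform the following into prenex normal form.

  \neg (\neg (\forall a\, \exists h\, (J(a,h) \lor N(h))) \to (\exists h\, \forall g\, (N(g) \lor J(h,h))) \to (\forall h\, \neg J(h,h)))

First replace A → B with ¬A ∨ B.
  \neg (\neg \neg (\forall a\, \exists h\, (J(a,h) \lor N(h))) \lor \neg (\exists h\, \forall g\, (N(g) \lor J(h,h))) \lor (\forall h\, \neg J(h,h)))
Drive negations inward (¬∀x A ≡ ∃x ¬A, ¬∃x A ≡ ∀x ¬A, De Morgan for ∧/∨):
  (\exists a\, \forall h\, (\neg J(a,h) \land \neg N(h))) \land (\exists h\, \forall g\, (N(g) \lor J(h,h))) \land (\exists h\, J(h,h))
Give each quantifier a distinct variable: h↦x, h↦q.
  (\exists a\, \forall h\, (\neg J(a,h) \land \neg N(h))) \land (\exists x\, \forall g\, (N(g) \lor J(x,x))) \land (\exists q\, J(q,q))
Finally move all quantifiers to the prefix:
  \exists a\, \forall h\, \exists x\, \forall g\, \exists q\, (\neg J(a,h) \land \neg N(h) \land (N(g) \lor J(x,x)) \land J(q,q))

\exists a\, \forall h\, \exists x\, \forall g\, \exists q\, (\neg J(a,h) \land \neg N(h) \land (N(g) \lor J(x,x)) \land J(q,q))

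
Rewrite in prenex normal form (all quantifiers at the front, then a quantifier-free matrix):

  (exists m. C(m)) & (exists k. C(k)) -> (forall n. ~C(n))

forall m. forall k. forall n. (~C(m) | ~C(k) | ~C(n))

Rewrite implications/biconditionals: A → B as ¬A ∨ B.
  ~((exists m. C(m)) & (exists k. C(k))) | (forall n. ~C(n))
Push ¬ through the quantifiers and connectives to reach negation normal form:
  (forall m. ~C(m)) | (forall k. ~C(k)) | (forall n. ~C(n))
Extract every quantifier outward, since the variables are now distinct and don't occur free across branches:
  forall m. forall k. forall n. (~C(m) | ~C(k) | ~C(n))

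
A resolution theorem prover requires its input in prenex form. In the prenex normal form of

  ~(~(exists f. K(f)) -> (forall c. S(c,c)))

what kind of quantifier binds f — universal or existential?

Eliminate → and ↔ using ¬ and ∨.
  ~(~~(exists f. K(f)) | (forall c. S(c,c)))
Drive negations inward (¬∀x A ≡ ∃x ¬A, ¬∃x A ≡ ∀x ¬A, De Morgan for ∧/∨):
  (forall f. ~K(f)) & (exists c. ~S(c,c))
All bound variables are already distinct, so no renaming is needed.
Finally move all quantifiers to the prefix:
  forall f. exists c. (~K(f) & ~S(c,c))
The quantifier exists f sits under an odd number of negations (counting the antecedent side of each →), so it flips to forall f.

universal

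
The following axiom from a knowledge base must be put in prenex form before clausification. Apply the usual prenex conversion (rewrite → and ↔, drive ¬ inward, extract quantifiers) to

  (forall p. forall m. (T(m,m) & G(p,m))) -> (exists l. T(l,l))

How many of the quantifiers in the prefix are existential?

3

Eliminate → and ↔ using ¬ and ∨.
  ~(forall p. forall m. (T(m,m) & G(p,m))) | (exists l. T(l,l))
Push ¬ through the quantifiers and connectives to reach negation normal form:
  (exists p. exists m. (~T(m,m) | ~G(p,m))) | (exists l. T(l,l))
Pull the quantifiers to the front (each side's bound variable is not free in the other side):
  exists p. exists m. exists l. (~T(m,m) | ~G(p,m) | T(l,l))
The prefix is exists p exists m exists l: 0 universal, 3 existential.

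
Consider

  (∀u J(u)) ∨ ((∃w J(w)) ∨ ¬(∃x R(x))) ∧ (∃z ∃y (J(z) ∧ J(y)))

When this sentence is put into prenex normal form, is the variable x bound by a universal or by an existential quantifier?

universal

Move each ¬ inward, flipping quantifiers it crosses:
  (∀u J(u)) ∨ ((∃w J(w)) ∨ (∀x ¬R(x))) ∧ (∃z ∃y (J(z) ∧ J(y)))
Extract every quantifier outward, since the variables are now distinct and don't occur free across branches:
  ∀u ∃w ∀x ∃z ∃y (J(u) ∨ (J(w) ∨ ¬R(x)) ∧ J(z) ∧ J(y))
The quantifier ∃x sits under an odd number of negations, so it flips to ∀x.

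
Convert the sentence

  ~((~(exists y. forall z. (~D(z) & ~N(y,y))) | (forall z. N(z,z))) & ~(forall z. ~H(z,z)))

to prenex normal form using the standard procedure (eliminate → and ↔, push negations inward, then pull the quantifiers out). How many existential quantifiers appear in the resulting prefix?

2

Drive negations inward (¬∀x A ≡ ∃x ¬A, ¬∃x A ≡ ∀x ¬A, De Morgan for ∧/∨):
  (exists y. forall z. (~D(z) & ~N(y,y))) & (exists z. ~N(z,z)) | (forall z. ~H(z,z))
Give each quantifier a distinct variable: z↦t, z↦x1.
  (exists y. forall z. (~D(z) & ~N(y,y))) & (exists t. ~N(t,t)) | (forall x1. ~H(x1,x1))
Extract every quantifier outward, since the variables are now distinct and don't occur free across branches:
  exists y. forall z. exists t. forall x1. (~D(z) & ~N(y,y) & ~N(t,t) | ~H(x1,x1))
The prefix is exists y forall z exists t forall x1: 2 universal, 2 existential.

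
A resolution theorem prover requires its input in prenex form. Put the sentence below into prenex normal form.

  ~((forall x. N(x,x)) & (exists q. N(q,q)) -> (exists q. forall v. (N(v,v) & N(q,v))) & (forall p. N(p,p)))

forall x. exists q. forall x1. exists v. exists p. (N(x,x) & N(q,q) & (~N(v,v) | ~N(x1,v) | ~N(p,p)))

Rewrite implications/biconditionals: A → B as ¬A ∨ B.
  ~(~((forall x. N(x,x)) & (exists q. N(q,q))) | (exists q. forall v. (N(v,v) & N(q,v))) & (forall p. N(p,p)))
Move each ¬ inward, flipping quantifiers it crosses:
  (forall x. N(x,x)) & (exists q. N(q,q)) & ((forall q. exists v. (~N(v,v) | ~N(q,v))) | (exists p. ~N(p,p)))
Give each quantifier a distinct variable: q↦x1.
  (forall x. N(x,x)) & (exists q. N(q,q)) & ((forall x1. exists v. (~N(v,v) | ~N(x1,v))) | (exists p. ~N(p,p)))
Extract every quantifier outward, since the variables are now distinct and don't occur free across branches:
  forall x. exists q. forall x1. exists v. exists p. (N(x,x) & N(q,q) & (~N(v,v) | ~N(x1,v) | ~N(p,p)))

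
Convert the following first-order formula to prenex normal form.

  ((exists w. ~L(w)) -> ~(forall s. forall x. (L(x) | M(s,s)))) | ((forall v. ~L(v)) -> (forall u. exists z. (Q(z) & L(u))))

forall w. exists s. exists x. exists v. forall u. exists z. (L(w) | ~L(x) & ~M(s,s) | L(v) | Q(z) & L(u))

Eliminate → and ↔ using ¬ and ∨.
  ~(exists w. ~L(w)) | ~(forall s. forall x. (L(x) | M(s,s))) | ~(forall v. ~L(v)) | (forall u. exists z. (Q(z) & L(u)))
Push ¬ through the quantifiers and connectives to reach negation normal form:
  (forall w. L(w)) | (exists s. exists x. (~L(x) & ~M(s,s))) | (exists v. L(v)) | (forall u. exists z. (Q(z) & L(u)))
All bound variables are already distinct, so no renaming is needed.
Pull the quantifiers to the front (each side's bound variable is not free in the other side):
  forall w. exists s. exists x. exists v. forall u. exists z. (L(w) | ~L(x) & ~M(s,s) | L(v) | Q(z) & L(u))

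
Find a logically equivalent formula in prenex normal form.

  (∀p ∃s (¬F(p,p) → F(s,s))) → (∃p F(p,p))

First replace A → B with ¬A ∨ B.
  ¬(∀p ∃s (¬¬F(p,p) ∨ F(s,s))) ∨ (∃p F(p,p))
Push ¬ through the quantifiers and connectives to reach negation normal form:
  (∃p ∀s (¬F(p,p) ∧ ¬F(s,s))) ∨ (∃p F(p,p))
Standardize variables apart so no two quantifiers bind the same name: p↦u1.
  (∃p ∀s (¬F(p,p) ∧ ¬F(s,s))) ∨ (∃u1 F(u1,u1))
Pull the quantifiers to the front (each side's bound variable is not free in the other side):
  ∃p ∀s ∃u1 (¬F(p,p) ∧ ¬F(s,s) ∨ F(u1,u1))

∃p ∀s ∃u1 (¬F(p,p) ∧ ¬F(s,s) ∨ F(u1,u1))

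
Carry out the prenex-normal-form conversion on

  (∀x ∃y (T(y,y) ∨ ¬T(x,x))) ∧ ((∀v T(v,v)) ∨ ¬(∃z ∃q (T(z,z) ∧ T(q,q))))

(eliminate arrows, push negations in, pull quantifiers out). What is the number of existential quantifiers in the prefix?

Drive negations inward (¬∀x A ≡ ∃x ¬A, ¬∃x A ≡ ∀x ¬A, De Morgan for ∧/∨):
  (∀x ∃y (T(y,y) ∨ ¬T(x,x))) ∧ ((∀v T(v,v)) ∨ (∀z ∀q (¬T(z,z) ∨ ¬T(q,q))))
Finally move all quantifiers to the prefix:
  ∀x ∃y ∀v ∀z ∀q ((T(y,y) ∨ ¬T(x,x)) ∧ (T(v,v) ∨ ¬T(z,z) ∨ ¬T(q,q)))
The prefix is ∀x ∃y ∀v ∀z ∀q: 4 universal, 1 existential.

1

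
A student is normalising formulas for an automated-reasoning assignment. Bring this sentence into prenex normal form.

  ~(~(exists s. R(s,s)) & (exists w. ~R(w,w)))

exists s. forall w. (R(s,s) | R(w,w))

Move each ¬ inward, flipping quantifiers it crosses:
  (exists s. R(s,s)) | (forall w. R(w,w))
All bound variables are already distinct, so no renaming is needed.
Extract every quantifier outward, since the variables are now distinct and don't occur free across branches:
  exists s. forall w. (R(s,s) | R(w,w))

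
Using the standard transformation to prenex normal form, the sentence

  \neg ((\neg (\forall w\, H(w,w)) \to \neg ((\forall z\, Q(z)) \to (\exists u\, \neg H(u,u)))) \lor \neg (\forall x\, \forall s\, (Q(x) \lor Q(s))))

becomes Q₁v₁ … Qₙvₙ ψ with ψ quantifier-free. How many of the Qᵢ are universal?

2

Eliminate → and ↔ using ¬ and ∨.
  \neg (\neg \neg (\forall w\, H(w,w)) \lor \neg (\neg (\forall z\, Q(z)) \lor (\exists u\, \neg H(u,u))) \lor \neg (\forall x\, \forall s\, (Q(x) \lor Q(s))))
Move each ¬ inward, flipping quantifiers it crosses:
  (\exists w\, \neg H(w,w)) \land ((\exists z\, \neg Q(z)) \lor (\exists u\, \neg H(u,u))) \land (\forall x\, \forall s\, (Q(x) \lor Q(s)))
Pull the quantifiers to the front (each side's bound variable is not free in the other side):
  \exists w\, \exists z\, \exists u\, \forall x\, \forall s\, (\neg H(w,w) \land (\neg Q(z) \lor \neg H(u,u)) \land (Q(x) \lor Q(s)))
The prefix is \exists w \exists z \exists u \forall x \forall s: 2 universal, 3 existential.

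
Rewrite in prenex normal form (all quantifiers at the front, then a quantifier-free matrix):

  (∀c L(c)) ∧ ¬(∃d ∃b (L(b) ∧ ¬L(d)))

∀c ∀d ∀b (L(c) ∧ (¬L(b) ∨ L(d)))

Push ¬ through the quantifiers and connectives to reach negation normal form:
  (∀c L(c)) ∧ (∀d ∀b (¬L(b) ∨ L(d)))
All bound variables are already distinct, so no renaming is needed.
Extract every quantifier outward, since the variables are now distinct and don't occur free across branches:
  ∀c ∀d ∀b (L(c) ∧ (¬L(b) ∨ L(d)))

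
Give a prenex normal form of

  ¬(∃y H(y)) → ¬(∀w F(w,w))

First replace A → B with ¬A ∨ B.
  ¬¬(∃y H(y)) ∨ ¬(∀w F(w,w))
Push ¬ through the quantifiers and connectives to reach negation normal form:
  (∃y H(y)) ∨ (∃w ¬F(w,w))
All bound variables are already distinct, so no renaming is needed.
Extract every quantifier outward, since the variables are now distinct and don't occur free across branches:
  ∃y ∃w (H(y) ∨ ¬F(w,w))

∃y ∃w (H(y) ∨ ¬F(w,w))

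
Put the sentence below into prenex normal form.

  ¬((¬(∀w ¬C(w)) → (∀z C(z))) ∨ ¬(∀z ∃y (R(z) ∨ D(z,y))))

∃w ∃z ∀z1 ∃y (C(w) ∧ ¬C(z) ∧ (R(z1) ∨ D(z1,y)))

First replace A → B with ¬A ∨ B.
  ¬(¬¬(∀w ¬C(w)) ∨ (∀z C(z)) ∨ ¬(∀z ∃y (R(z) ∨ D(z,y))))
Push ¬ through the quantifiers and connectives to reach negation normal form:
  (∃w C(w)) ∧ (∃z ¬C(z)) ∧ (∀z ∃y (R(z) ∨ D(z,y)))
Standardize variables apart so no two quantifiers bind the same name: z↦z1.
  (∃w C(w)) ∧ (∃z ¬C(z)) ∧ (∀z1 ∃y (R(z1) ∨ D(z1,y)))
Finally move all quantifiers to the prefix:
  ∃w ∃z ∀z1 ∃y (C(w) ∧ ¬C(z) ∧ (R(z1) ∨ D(z1,y)))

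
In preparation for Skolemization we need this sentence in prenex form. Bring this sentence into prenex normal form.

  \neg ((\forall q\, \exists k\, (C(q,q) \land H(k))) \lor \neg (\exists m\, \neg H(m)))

\exists q\, \forall k\, \exists m\, ((\neg C(q,q) \lor \neg H(k)) \land \neg H(m))

Push ¬ through the quantifiers and connectives to reach negation normal form:
  (\exists q\, \forall k\, (\neg C(q,q) \lor \neg H(k))) \land (\exists m\, \neg H(m))
All bound variables are already distinct, so no renaming is needed.
Finally move all quantifiers to the prefix:
  \exists q\, \forall k\, \exists m\, ((\neg C(q,q) \lor \neg H(k)) \land \neg H(m))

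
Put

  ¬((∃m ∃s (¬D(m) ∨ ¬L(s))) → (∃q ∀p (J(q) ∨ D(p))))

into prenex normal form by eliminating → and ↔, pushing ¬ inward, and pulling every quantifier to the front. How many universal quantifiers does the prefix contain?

1

Eliminate → and ↔ using ¬ and ∨.
  ¬(¬(∃m ∃s (¬D(m) ∨ ¬L(s))) ∨ (∃q ∀p (J(q) ∨ D(p))))
Move each ¬ inward, flipping quantifiers it crosses:
  (∃m ∃s (¬D(m) ∨ ¬L(s))) ∧ (∀q ∃p (¬J(q) ∧ ¬D(p)))
Pull the quantifiers to the front (each side's bound variable is not free in the other side):
  ∃m ∃s ∀q ∃p ((¬D(m) ∨ ¬L(s)) ∧ ¬J(q) ∧ ¬D(p))
The prefix is ∃m ∃s ∀q ∃p: 1 universal, 3 existential.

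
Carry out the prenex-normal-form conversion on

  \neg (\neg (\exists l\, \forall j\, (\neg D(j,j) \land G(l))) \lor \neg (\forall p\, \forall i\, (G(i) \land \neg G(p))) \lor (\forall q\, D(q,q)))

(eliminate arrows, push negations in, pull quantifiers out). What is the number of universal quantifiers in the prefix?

Move each ¬ inward, flipping quantifiers it crosses:
  (\exists l\, \forall j\, (\neg D(j,j) \land G(l))) \land (\forall p\, \forall i\, (G(i) \land \neg G(p))) \land (\exists q\, \neg D(q,q))
All bound variables are already distinct, so no renaming is needed.
Finally move all quantifiers to the prefix:
  \exists l\, \forall j\, \forall p\, \forall i\, \exists q\, (\neg D(j,j) \land G(l) \land G(i) \land \neg G(p) \land \neg D(q,q))
The prefix is \exists l \forall j \forall p \forall i \exists q: 3 universal, 2 existential.

3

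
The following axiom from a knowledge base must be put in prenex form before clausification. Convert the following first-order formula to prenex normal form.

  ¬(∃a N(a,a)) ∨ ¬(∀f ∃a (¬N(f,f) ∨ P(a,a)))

∀a ∃f ∀x1 (¬N(a,a) ∨ N(f,f) ∧ ¬P(x1,x1))

Push ¬ through the quantifiers and connectives to reach negation normal form:
  (∀a ¬N(a,a)) ∨ (∃f ∀a (N(f,f) ∧ ¬P(a,a)))
Give each quantifier a distinct variable: a↦x1.
  (∀a ¬N(a,a)) ∨ (∃f ∀x1 (N(f,f) ∧ ¬P(x1,x1)))
Finally move all quantifiers to the prefix:
  ∀a ∃f ∀x1 (¬N(a,a) ∨ N(f,f) ∧ ¬P(x1,x1))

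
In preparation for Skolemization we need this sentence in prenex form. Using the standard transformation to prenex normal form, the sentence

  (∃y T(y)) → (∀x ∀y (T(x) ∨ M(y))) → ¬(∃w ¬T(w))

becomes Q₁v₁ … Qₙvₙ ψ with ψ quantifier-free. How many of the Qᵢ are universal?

2

Rewrite implications/biconditionals: A → B as ¬A ∨ B.
  ¬(∃y T(y)) ∨ ¬(∀x ∀y (T(x) ∨ M(y))) ∨ ¬(∃w ¬T(w))
Push ¬ through the quantifiers and connectives to reach negation normal form:
  (∀y ¬T(y)) ∨ (∃x ∃y (¬T(x) ∧ ¬M(y))) ∨ (∀w T(w))
Give each quantifier a distinct variable: y↦q.
  (∀y ¬T(y)) ∨ (∃x ∃q (¬T(x) ∧ ¬M(q))) ∨ (∀w T(w))
Pull the quantifiers to the front (each side's bound variable is not free in the other side):
  ∀y ∃x ∃q ∀w (¬T(y) ∨ ¬T(x) ∧ ¬M(q) ∨ T(w))
The prefix is ∀y ∃x ∃q ∀w: 2 universal, 2 existential.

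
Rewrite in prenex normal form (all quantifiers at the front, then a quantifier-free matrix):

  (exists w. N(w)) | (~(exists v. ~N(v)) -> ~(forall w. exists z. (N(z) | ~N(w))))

exists w. exists v. exists y. forall z. (N(w) | ~N(v) | ~N(z) & N(y))

Eliminate → and ↔ using ¬ and ∨.
  (exists w. N(w)) | ~~(exists v. ~N(v)) | ~(forall w. exists z. (N(z) | ~N(w)))
Drive negations inward (¬∀x A ≡ ∃x ¬A, ¬∃x A ≡ ∀x ¬A, De Morgan for ∧/∨):
  (exists w. N(w)) | (exists v. ~N(v)) | (exists w. forall z. (~N(z) & N(w)))
Standardize variables apart so no two quantifiers bind the same name: w↦y.
  (exists w. N(w)) | (exists v. ~N(v)) | (exists y. forall z. (~N(z) & N(y)))
Pull the quantifiers to the front (each side's bound variable is not free in the other side):
  exists w. exists v. exists y. forall z. (N(w) | ~N(v) | ~N(z) & N(y))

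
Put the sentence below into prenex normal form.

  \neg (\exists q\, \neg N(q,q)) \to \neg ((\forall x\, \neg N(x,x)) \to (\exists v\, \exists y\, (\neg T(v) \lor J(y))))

\exists q\, \forall x\, \forall v\, \forall y\, (\neg N(q,q) \lor \neg N(x,x) \land T(v) \land \neg J(y))

First replace A → B with ¬A ∨ B.
  \neg \neg (\exists q\, \neg N(q,q)) \lor \neg (\neg (\forall x\, \neg N(x,x)) \lor (\exists v\, \exists y\, (\neg T(v) \lor J(y))))
Drive negations inward (¬∀x A ≡ ∃x ¬A, ¬∃x A ≡ ∀x ¬A, De Morgan for ∧/∨):
  (\exists q\, \neg N(q,q)) \lor (\forall x\, \neg N(x,x)) \land (\forall v\, \forall y\, (T(v) \land \neg J(y)))
All bound variables are already distinct, so no renaming is needed.
Pull the quantifiers to the front (each side's bound variable is not free in the other side):
  \exists q\, \forall x\, \forall v\, \forall y\, (\neg N(q,q) \lor \neg N(x,x) \land T(v) \land \neg J(y))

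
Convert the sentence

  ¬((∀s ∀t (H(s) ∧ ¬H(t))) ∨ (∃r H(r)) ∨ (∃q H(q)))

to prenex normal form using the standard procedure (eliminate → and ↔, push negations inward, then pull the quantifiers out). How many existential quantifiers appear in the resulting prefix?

2

Drive negations inward (¬∀x A ≡ ∃x ¬A, ¬∃x A ≡ ∀x ¬A, De Morgan for ∧/∨):
  (∃s ∃t (¬H(s) ∨ H(t))) ∧ (∀r ¬H(r)) ∧ (∀q ¬H(q))
All bound variables are already distinct, so no renaming is needed.
Finally move all quantifiers to the prefix:
  ∃s ∃t ∀r ∀q ((¬H(s) ∨ H(t)) ∧ ¬H(r) ∧ ¬H(q))
The prefix is ∃s ∃t ∀r ∀q: 2 universal, 2 existential.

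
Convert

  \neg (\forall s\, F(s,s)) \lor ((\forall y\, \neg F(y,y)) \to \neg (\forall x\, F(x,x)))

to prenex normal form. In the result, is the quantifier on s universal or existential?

existential

First replace A → B with ¬A ∨ B.
  \neg (\forall s\, F(s,s)) \lor \neg (\forall y\, \neg F(y,y)) \lor \neg (\forall x\, F(x,x))
Push ¬ through the quantifiers and connectives to reach negation normal form:
  (\exists s\, \neg F(s,s)) \lor (\exists y\, F(y,y)) \lor (\exists x\, \neg F(x,x))
All bound variables are already distinct, so no renaming is needed.
Finally move all quantifiers to the prefix:
  \exists s\, \exists y\, \exists x\, (\neg F(s,s) \lor F(y,y) \lor \neg F(x,x))
The quantifier \forall s sits under an odd number of negations (counting the antecedent side of each →), so it flips to \exists s.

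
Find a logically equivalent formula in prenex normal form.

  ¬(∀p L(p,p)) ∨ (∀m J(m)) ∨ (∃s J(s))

∃p ∀m ∃s (¬L(p,p) ∨ J(m) ∨ J(s))

Drive negations inward (¬∀x A ≡ ∃x ¬A, ¬∃x A ≡ ∀x ¬A, De Morgan for ∧/∨):
  (∃p ¬L(p,p)) ∨ (∀m J(m)) ∨ (∃s J(s))
All bound variables are already distinct, so no renaming is needed.
Finally move all quantifiers to the prefix:
  ∃p ∀m ∃s (¬L(p,p) ∨ J(m) ∨ J(s))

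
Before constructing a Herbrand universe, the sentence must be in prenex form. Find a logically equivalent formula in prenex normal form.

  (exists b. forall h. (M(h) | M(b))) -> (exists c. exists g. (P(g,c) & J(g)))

First replace A → B with ¬A ∨ B.
  ~(exists b. forall h. (M(h) | M(b))) | (exists c. exists g. (P(g,c) & J(g)))
Move each ¬ inward, flipping quantifiers it crosses:
  (forall b. exists h. (~M(h) & ~M(b))) | (exists c. exists g. (P(g,c) & J(g)))
Pull the quantifiers to the front (each side's bound variable is not free in the other side):
  forall b. exists h. exists c. exists g. (~M(h) & ~M(b) | P(g,c) & J(g))

forall b. exists h. exists c. exists g. (~M(h) & ~M(b) | P(g,c) & J(g))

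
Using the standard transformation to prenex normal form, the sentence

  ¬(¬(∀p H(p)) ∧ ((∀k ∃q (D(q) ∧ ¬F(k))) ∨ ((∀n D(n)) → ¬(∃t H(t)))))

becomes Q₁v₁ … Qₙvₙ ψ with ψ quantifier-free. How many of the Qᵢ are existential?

Rewrite implications/biconditionals: A → B as ¬A ∨ B.
  ¬(¬(∀p H(p)) ∧ ((∀k ∃q (D(q) ∧ ¬F(k))) ∨ ¬(∀n D(n)) ∨ ¬(∃t H(t))))
Drive negations inward (¬∀x A ≡ ∃x ¬A, ¬∃x A ≡ ∀x ¬A, De Morgan for ∧/∨):
  (∀p H(p)) ∨ (∃k ∀q (¬D(q) ∨ F(k))) ∧ (∀n D(n)) ∧ (∃t H(t))
Finally move all quantifiers to the prefix:
  ∀p ∃k ∀q ∀n ∃t (H(p) ∨ (¬D(q) ∨ F(k)) ∧ D(n) ∧ H(t))
The prefix is ∀p ∃k ∀q ∀n ∃t: 3 universal, 2 existential.

2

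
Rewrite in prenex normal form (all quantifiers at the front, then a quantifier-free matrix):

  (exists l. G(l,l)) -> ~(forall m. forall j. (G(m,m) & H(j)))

forall l. exists m. exists j. (~G(l,l) | ~G(m,m) | ~H(j))

Eliminate → and ↔ using ¬ and ∨.
  ~(exists l. G(l,l)) | ~(forall m. forall j. (G(m,m) & H(j)))
Move each ¬ inward, flipping quantifiers it crosses:
  (forall l. ~G(l,l)) | (exists m. exists j. (~G(m,m) | ~H(j)))
Extract every quantifier outward, since the variables are now distinct and don't occur free across branches:
  forall l. exists m. exists j. (~G(l,l) | ~G(m,m) | ~H(j))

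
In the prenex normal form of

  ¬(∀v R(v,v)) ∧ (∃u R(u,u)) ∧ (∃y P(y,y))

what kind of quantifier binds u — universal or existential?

existential

Drive negations inward (¬∀x A ≡ ∃x ¬A, ¬∃x A ≡ ∀x ¬A, De Morgan for ∧/∨):
  (∃v ¬R(v,v)) ∧ (∃u R(u,u)) ∧ (∃y P(y,y))
All bound variables are already distinct, so no renaming is needed.
Pull the quantifiers to the front (each side's bound variable is not free in the other side):
  ∃v ∃u ∃y (¬R(v,v) ∧ R(u,u) ∧ P(y,y))
The quantifier ∃u sits under an even number of negations, so it remains existential.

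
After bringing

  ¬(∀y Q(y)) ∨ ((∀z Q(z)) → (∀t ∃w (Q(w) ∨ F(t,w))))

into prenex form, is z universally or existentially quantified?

existential

Eliminate → and ↔ using ¬ and ∨.
  ¬(∀y Q(y)) ∨ ¬(∀z Q(z)) ∨ (∀t ∃w (Q(w) ∨ F(t,w)))
Drive negations inward (¬∀x A ≡ ∃x ¬A, ¬∃x A ≡ ∀x ¬A, De Morgan for ∧/∨):
  (∃y ¬Q(y)) ∨ (∃z ¬Q(z)) ∨ (∀t ∃w (Q(w) ∨ F(t,w)))
Finally move all quantifiers to the prefix:
  ∃y ∃z ∀t ∃w (¬Q(y) ∨ ¬Q(z) ∨ Q(w) ∨ F(t,w))
The quantifier ∀z sits under an odd number of negations (counting the antecedent side of each →), so it flips to ∃z.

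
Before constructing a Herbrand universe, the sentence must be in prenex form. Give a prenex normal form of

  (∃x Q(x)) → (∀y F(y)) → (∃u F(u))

Rewrite implications/biconditionals: A → B as ¬A ∨ B.
  ¬(∃x Q(x)) ∨ ¬(∀y F(y)) ∨ (∃u F(u))
Drive negations inward (¬∀x A ≡ ∃x ¬A, ¬∃x A ≡ ∀x ¬A, De Morgan for ∧/∨):
  (∀x ¬Q(x)) ∨ (∃y ¬F(y)) ∨ (∃u F(u))
Finally move all quantifiers to the prefix:
  ∀x ∃y ∃u (¬Q(x) ∨ ¬F(y) ∨ F(u))

∀x ∃y ∃u (¬Q(x) ∨ ¬F(y) ∨ F(u))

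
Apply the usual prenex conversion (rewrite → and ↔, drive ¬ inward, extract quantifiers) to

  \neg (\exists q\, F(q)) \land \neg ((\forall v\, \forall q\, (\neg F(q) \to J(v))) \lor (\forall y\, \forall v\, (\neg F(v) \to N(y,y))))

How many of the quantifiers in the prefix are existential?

First replace A → B with ¬A ∨ B.
  \neg (\exists q\, F(q)) \land \neg ((\forall v\, \forall q\, (\neg \neg F(q) \lor J(v))) \lor (\forall y\, \forall v\, (\neg \neg F(v) \lor N(y,y))))
Move each ¬ inward, flipping quantifiers it crosses:
  (\forall q\, \neg F(q)) \land (\exists v\, \exists q\, (\neg F(q) \land \neg J(v))) \land (\exists y\, \exists v\, (\neg F(v) \land \neg N(y,y)))
Rename bound variables to avoid capture: q↦u1, v↦t.
  (\forall q\, \neg F(q)) \land (\exists v\, \exists u1\, (\neg F(u1) \land \neg J(v))) \land (\exists y\, \exists t\, (\neg F(t) \land \neg N(y,y)))
Extract every quantifier outward, since the variables are now distinct and don't occur free across branches:
  \forall q\, \exists v\, \exists u1\, \exists y\, \exists t\, (\neg F(q) \land \neg F(u1) \land \neg J(v) \land \neg F(t) \land \neg N(y,y))
The prefix is \forall q \exists v \exists u1 \exists y \exists t: 1 universal, 4 existential.

4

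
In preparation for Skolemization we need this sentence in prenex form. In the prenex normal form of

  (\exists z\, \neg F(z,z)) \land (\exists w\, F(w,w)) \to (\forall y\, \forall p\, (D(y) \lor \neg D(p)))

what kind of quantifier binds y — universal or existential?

First replace A → B with ¬A ∨ B.
  \neg ((\exists z\, \neg F(z,z)) \land (\exists w\, F(w,w))) \lor (\forall y\, \forall p\, (D(y) \lor \neg D(p)))
Drive negations inward (¬∀x A ≡ ∃x ¬A, ¬∃x A ≡ ∀x ¬A, De Morgan for ∧/∨):
  (\forall z\, F(z,z)) \lor (\forall w\, \neg F(w,w)) \lor (\forall y\, \forall p\, (D(y) \lor \neg D(p)))
All bound variables are already distinct, so no renaming is needed.
Extract every quantifier outward, since the variables are now distinct and don't occur free across branches:
  \forall z\, \forall w\, \forall y\, \forall p\, (F(z,z) \lor \neg F(w,w) \lor D(y) \lor \neg D(p))
The quantifier \forall y sits under an even number of negations (counting the antecedent side of each →), so it remains universal.

universal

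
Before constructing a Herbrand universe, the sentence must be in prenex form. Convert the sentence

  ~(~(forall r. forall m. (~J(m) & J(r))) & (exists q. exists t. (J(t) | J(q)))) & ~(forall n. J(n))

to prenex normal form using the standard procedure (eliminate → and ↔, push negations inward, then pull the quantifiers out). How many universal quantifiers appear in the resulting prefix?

4

Move each ¬ inward, flipping quantifiers it crosses:
  ((forall r. forall m. (~J(m) & J(r))) | (forall q. forall t. (~J(t) & ~J(q)))) & (exists n. ~J(n))
All bound variables are already distinct, so no renaming is needed.
Pull the quantifiers to the front (each side's bound variable is not free in the other side):
  forall r. forall m. forall q. forall t. exists n. ((~J(m) & J(r) | ~J(t) & ~J(q)) & ~J(n))
The prefix is forall r forall m forall q forall t exists n: 4 universal, 1 existential.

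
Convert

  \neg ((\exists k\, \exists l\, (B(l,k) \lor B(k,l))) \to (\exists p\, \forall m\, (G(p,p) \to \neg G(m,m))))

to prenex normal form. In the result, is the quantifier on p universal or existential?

Eliminate → and ↔ using ¬ and ∨.
  \neg (\neg (\exists k\, \exists l\, (B(l,k) \lor B(k,l))) \lor (\exists p\, \forall m\, (\neg G(p,p) \lor \neg G(m,m))))
Push ¬ through the quantifiers and connectives to reach negation normal form:
  (\exists k\, \exists l\, (B(l,k) \lor B(k,l))) \land (\forall p\, \exists m\, (G(p,p) \land G(m,m)))
All bound variables are already distinct, so no renaming is needed.
Extract every quantifier outward, since the variables are now distinct and don't occur free across branches:
  \exists k\, \exists l\, \forall p\, \exists m\, ((B(l,k) \lor B(k,l)) \land G(p,p) \land G(m,m))
The quantifier \exists p sits under an odd number of negations (counting the antecedent side of each →), so it flips to \forall p.

universal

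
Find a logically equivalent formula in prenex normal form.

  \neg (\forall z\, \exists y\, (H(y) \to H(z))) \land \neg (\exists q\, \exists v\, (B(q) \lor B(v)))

First replace A → B with ¬A ∨ B.
  \neg (\forall z\, \exists y\, (\neg H(y) \lor H(z))) \land \neg (\exists q\, \exists v\, (B(q) \lor B(v)))
Drive negations inward (¬∀x A ≡ ∃x ¬A, ¬∃x A ≡ ∀x ¬A, De Morgan for ∧/∨):
  (\exists z\, \forall y\, (H(y) \land \neg H(z))) \land (\forall q\, \forall v\, (\neg B(q) \land \neg B(v)))
All bound variables are already distinct, so no renaming is needed.
Pull the quantifiers to the front (each side's bound variable is not free in the other side):
  \exists z\, \forall y\, \forall q\, \forall v\, (H(y) \land \neg H(z) \land \neg B(q) \land \neg B(v))

\exists z\, \forall y\, \forall q\, \forall v\, (H(y) \land \neg H(z) \land \neg B(q) \land \neg B(v))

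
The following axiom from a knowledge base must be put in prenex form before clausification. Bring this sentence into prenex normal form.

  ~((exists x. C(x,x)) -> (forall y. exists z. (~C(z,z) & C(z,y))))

Rewrite implications/biconditionals: A → B as ¬A ∨ B.
  ~(~(exists x. C(x,x)) | (forall y. exists z. (~C(z,z) & C(z,y))))
Drive negations inward (¬∀x A ≡ ∃x ¬A, ¬∃x A ≡ ∀x ¬A, De Morgan for ∧/∨):
  (exists x. C(x,x)) & (exists y. forall z. (C(z,z) | ~C(z,y)))
All bound variables are already distinct, so no renaming is needed.
Finally move all quantifiers to the prefix:
  exists x. exists y. forall z. (C(x,x) & (C(z,z) | ~C(z,y)))

exists x. exists y. forall z. (C(x,x) & (C(z,z) | ~C(z,y)))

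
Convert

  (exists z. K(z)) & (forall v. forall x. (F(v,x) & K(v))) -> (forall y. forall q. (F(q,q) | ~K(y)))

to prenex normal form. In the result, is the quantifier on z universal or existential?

Eliminate → and ↔ using ¬ and ∨.
  ~((exists z. K(z)) & (forall v. forall x. (F(v,x) & K(v)))) | (forall y. forall q. (F(q,q) | ~K(y)))
Move each ¬ inward, flipping quantifiers it crosses:
  (forall z. ~K(z)) | (exists v. exists x. (~F(v,x) | ~K(v))) | (forall y. forall q. (F(q,q) | ~K(y)))
All bound variables are already distinct, so no renaming is needed.
Pull the quantifiers to the front (each side's bound variable is not free in the other side):
  forall z. exists v. exists x. forall y. forall q. (~K(z) | ~F(v,x) | ~K(v) | F(q,q) | ~K(y))
The quantifier exists z sits under an odd number of negations (counting the antecedent side of each →), so it flips to forall z.

universal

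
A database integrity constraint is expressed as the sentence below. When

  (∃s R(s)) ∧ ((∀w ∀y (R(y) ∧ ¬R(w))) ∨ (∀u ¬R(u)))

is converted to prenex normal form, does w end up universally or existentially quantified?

universal

All bound variables are already distinct, so no renaming is needed.
Pull the quantifiers to the front (each side's bound variable is not free in the other side):
  ∃s ∀w ∀y ∀u (R(s) ∧ (R(y) ∧ ¬R(w) ∨ ¬R(u)))
The quantifier ∀w sits under an even number of negations, so it remains universal.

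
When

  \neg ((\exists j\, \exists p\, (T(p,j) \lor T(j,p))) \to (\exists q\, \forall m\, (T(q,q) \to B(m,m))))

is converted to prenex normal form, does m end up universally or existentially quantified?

existential

Rewrite implications/biconditionals: A → B as ¬A ∨ B.
  \neg (\neg (\exists j\, \exists p\, (T(p,j) \lor T(j,p))) \lor (\exists q\, \forall m\, (\neg T(q,q) \lor B(m,m))))
Push ¬ through the quantifiers and connectives to reach negation normal form:
  (\exists j\, \exists p\, (T(p,j) \lor T(j,p))) \land (\forall q\, \exists m\, (T(q,q) \land \neg B(m,m)))
All bound variables are already distinct, so no renaming is needed.
Pull the quantifiers to the front (each side's bound variable is not free in the other side):
  \exists j\, \exists p\, \forall q\, \exists m\, ((T(p,j) \lor T(j,p)) \land T(q,q) \land \neg B(m,m))
The quantifier \forall m sits under an odd number of negations (counting the antecedent side of each →), so it flips to \exists m.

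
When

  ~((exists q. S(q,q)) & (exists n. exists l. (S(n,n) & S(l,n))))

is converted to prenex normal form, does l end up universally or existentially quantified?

Push ¬ through the quantifiers and connectives to reach negation normal form:
  (forall q. ~S(q,q)) | (forall n. forall l. (~S(n,n) | ~S(l,n)))
All bound variables are already distinct, so no renaming is needed.
Extract every quantifier outward, since the variables are now distinct and don't occur free across branches:
  forall q. forall n. forall l. (~S(q,q) | ~S(n,n) | ~S(l,n))
The quantifier exists l sits under an odd number of negations, so it flips to forall l.

universal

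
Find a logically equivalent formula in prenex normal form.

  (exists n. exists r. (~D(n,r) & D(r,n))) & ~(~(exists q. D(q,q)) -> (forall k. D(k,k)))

Rewrite implications/biconditionals: A → B as ¬A ∨ B.
  (exists n. exists r. (~D(n,r) & D(r,n))) & ~(~~(exists q. D(q,q)) | (forall k. D(k,k)))
Move each ¬ inward, flipping quantifiers it crosses:
  (exists n. exists r. (~D(n,r) & D(r,n))) & (forall q. ~D(q,q)) & (exists k. ~D(k,k))
Extract every quantifier outward, since the variables are now distinct and don't occur free across branches:
  exists n. exists r. forall q. exists k. (~D(n,r) & D(r,n) & ~D(q,q) & ~D(k,k))

exists n. exists r. forall q. exists k. (~D(n,r) & D(r,n) & ~D(q,q) & ~D(k,k))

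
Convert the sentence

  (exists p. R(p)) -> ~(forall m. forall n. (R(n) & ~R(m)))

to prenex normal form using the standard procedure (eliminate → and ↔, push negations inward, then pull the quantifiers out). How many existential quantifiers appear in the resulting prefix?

Eliminate → and ↔ using ¬ and ∨.
  ~(exists p. R(p)) | ~(forall m. forall n. (R(n) & ~R(m)))
Move each ¬ inward, flipping quantifiers it crosses:
  (forall p. ~R(p)) | (exists m. exists n. (~R(n) | R(m)))
All bound variables are already distinct, so no renaming is needed.
Pull the quantifiers to the front (each side's bound variable is not free in the other side):
  forall p. exists m. exists n. (~R(p) | ~R(n) | R(m))
The prefix is forall p exists m exists n: 1 universal, 2 existential.

2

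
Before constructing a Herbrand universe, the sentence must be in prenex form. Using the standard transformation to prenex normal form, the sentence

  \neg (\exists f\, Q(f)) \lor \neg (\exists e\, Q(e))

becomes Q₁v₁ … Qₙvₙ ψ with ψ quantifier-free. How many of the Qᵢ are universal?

2

Drive negations inward (¬∀x A ≡ ∃x ¬A, ¬∃x A ≡ ∀x ¬A, De Morgan for ∧/∨):
  (\forall f\, \neg Q(f)) \lor (\forall e\, \neg Q(e))
Pull the quantifiers to the front (each side's bound variable is not free in the other side):
  \forall f\, \forall e\, (\neg Q(f) \lor \neg Q(e))
The prefix is \forall f \forall e: 2 universal, 0 existential.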